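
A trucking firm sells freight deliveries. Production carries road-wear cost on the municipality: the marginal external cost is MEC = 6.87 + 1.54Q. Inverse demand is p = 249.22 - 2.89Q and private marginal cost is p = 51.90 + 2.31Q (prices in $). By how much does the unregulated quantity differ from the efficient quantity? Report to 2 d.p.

9.69 units

Market equilibrium (private): 51.90 + 2.31Q = 249.22 - 2.89Q → Q_m = 37.9462.
Social marginal cost = private MC + MEC = 58.77 + 3.85Q.
Set SMC = demand: 58.77 + 3.85Q = 249.22 - 2.89Q → Q* = 28.2567.
Gap = |37.9462 − 28.2567| = 9.6895.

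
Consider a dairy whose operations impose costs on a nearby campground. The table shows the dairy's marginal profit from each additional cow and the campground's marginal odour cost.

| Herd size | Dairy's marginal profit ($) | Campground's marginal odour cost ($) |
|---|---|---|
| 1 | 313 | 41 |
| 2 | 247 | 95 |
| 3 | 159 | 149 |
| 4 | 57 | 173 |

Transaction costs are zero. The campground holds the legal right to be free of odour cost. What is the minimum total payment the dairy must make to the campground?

Efficient level: marginal profit ≥ marginal odour cost through level 3, so k* = 3.
With the campground holding the right, the dairy must at least compensate total damage at k*: 41 + 95 + 149 = 285.

$285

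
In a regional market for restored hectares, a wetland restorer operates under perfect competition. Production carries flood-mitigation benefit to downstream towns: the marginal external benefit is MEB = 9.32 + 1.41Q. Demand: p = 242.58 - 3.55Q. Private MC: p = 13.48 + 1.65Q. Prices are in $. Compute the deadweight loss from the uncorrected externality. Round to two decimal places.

DWL = $673.33

Market equilibrium (private): 13.48 + 1.65Q = 242.58 - 3.55Q → Q_m = 44.0577.
Social marginal cost = private MC − MEB = 4.16 + 0.24Q.
Set SMC = demand: 4.16 + 0.24Q = 242.58 - 3.55Q → Q* = 62.9077.
The welfare-loss triangle has base |Q_m − Q*| and height MEB(Q_m) (the vertical gap between SMC and demand is zero at Q* and MEB at Q_m).
DWL = ½ × 18.8500 × 71.4413 = 673.3343.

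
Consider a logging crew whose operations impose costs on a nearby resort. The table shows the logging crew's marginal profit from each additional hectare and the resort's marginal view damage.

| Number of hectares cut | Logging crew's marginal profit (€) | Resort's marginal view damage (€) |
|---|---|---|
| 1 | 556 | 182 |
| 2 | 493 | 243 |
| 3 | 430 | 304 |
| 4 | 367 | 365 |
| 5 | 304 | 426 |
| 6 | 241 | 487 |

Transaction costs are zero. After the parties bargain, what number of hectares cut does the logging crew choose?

4

Bargaining reaches the level where marginal profit last exceeds marginal view damage.
That holds through level 4 (367 ≥ 365) but not at 5 (304 < 426).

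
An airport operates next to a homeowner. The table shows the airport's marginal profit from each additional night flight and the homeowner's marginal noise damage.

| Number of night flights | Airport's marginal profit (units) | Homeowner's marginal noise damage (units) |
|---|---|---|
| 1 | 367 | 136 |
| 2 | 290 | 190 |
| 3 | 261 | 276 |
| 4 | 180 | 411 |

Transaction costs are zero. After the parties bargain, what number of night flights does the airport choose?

2

Bargaining reaches the level where marginal profit last exceeds marginal noise damage.
That holds through level 2 (290 ≥ 190) but not at 3 (261 < 276).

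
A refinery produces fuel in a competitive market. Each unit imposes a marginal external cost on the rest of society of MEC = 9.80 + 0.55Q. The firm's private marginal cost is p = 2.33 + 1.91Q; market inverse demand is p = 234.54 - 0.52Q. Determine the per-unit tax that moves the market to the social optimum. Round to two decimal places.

Social marginal cost = private MC + MEC = 12.13 + 2.46Q.
Set SMC = demand: 12.13 + 2.46Q = 234.54 - 0.52Q → Q* = 74.6342.
The Pigouvian tax equals MEC at Q*: 9.80 + 0.55×74.6342 = 50.8488.

tax = 50.85 per unit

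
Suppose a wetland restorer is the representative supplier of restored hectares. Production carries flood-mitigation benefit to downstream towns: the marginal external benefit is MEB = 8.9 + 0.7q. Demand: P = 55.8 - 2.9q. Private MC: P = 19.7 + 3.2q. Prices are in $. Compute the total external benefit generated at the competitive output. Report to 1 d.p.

$64.9

Market equilibrium (private): 19.7 + 3.2q = 55.8 - 2.9q → q_m = 5.9180.
Total external benefit = ∫₀^{q_m} (8.9 + 0.7q) dq = 8.9×5.9180 + ½×0.7×5.9180² = 64.9282.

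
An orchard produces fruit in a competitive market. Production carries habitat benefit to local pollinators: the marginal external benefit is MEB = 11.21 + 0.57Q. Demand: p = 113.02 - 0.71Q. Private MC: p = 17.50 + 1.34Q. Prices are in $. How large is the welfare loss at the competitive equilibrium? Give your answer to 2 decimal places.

Market equilibrium (private): 17.50 + 1.34Q = 113.02 - 0.71Q → Q_m = 46.5951.
Social marginal cost = private MC − MEB = 6.29 + 0.77Q.
Set SMC = demand: 6.29 + 0.77Q = 113.02 - 0.71Q → Q* = 72.1149.
The welfare-loss triangle has base |Q_m − Q*| and height MEB(Q_m) (the vertical gap between SMC and demand is zero at Q* and MEB at Q_m).
DWL = ½ × 25.5198 × 37.7692 = 481.9312.

DWL = $481.93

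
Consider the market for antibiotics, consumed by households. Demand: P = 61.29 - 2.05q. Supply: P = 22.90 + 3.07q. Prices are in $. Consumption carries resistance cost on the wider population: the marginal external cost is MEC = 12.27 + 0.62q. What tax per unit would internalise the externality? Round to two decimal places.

tax = $15.09 per unit

Social marginal benefit = demand − MEC = 49.02 - 2.67q.
Set SMB = MC: 49.02 - 2.67q = 22.90 + 3.07q → q* = 4.5505.
The Pigouvian tax equals MEC at q*: 12.27 + 0.62×4.5505 = 15.0913.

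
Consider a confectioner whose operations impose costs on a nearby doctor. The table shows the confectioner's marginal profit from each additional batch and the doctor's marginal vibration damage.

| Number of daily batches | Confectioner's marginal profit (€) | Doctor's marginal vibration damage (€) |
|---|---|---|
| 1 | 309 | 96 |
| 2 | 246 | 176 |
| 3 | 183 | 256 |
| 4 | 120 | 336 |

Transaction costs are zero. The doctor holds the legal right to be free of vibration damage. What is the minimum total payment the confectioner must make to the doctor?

Efficient level: marginal profit ≥ marginal vibration damage through level 2, so k* = 2.
With the doctor holding the right, the confectioner must at least compensate total damage at k*: 96 + 176 = 272.

€272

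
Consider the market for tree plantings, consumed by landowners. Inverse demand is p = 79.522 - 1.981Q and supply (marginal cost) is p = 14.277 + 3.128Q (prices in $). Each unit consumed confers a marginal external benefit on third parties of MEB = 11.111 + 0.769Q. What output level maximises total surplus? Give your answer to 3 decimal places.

Social marginal benefit = demand + MEB = 90.633 - 1.212Q.
Set SMB = MC: 90.633 - 1.212Q = 14.277 + 3.128Q → Q* = 17.5935.

Q* = 17.594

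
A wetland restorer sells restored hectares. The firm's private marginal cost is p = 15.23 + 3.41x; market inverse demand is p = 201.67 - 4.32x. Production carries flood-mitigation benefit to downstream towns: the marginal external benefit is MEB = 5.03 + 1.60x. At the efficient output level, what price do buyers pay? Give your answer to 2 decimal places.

P = 66.74

Social marginal cost = private MC − MEB = 10.20 + 1.81x.
Set SMC = demand: 10.20 + 1.81x = 201.67 - 4.32x → x* = 31.2349.
Consumer price on the demand curve at x*: 201.67 − 4.32×31.2349 = 66.7352.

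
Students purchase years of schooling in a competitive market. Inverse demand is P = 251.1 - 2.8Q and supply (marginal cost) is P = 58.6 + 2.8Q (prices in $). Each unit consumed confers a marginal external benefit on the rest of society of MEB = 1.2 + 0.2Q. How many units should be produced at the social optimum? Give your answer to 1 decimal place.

Social marginal benefit = demand + MEB = 252.3 - 2.6Q.
Set SMB = MC: 252.3 - 2.6Q = 58.6 + 2.8Q → Q* = 35.8704.

Q* = 35.9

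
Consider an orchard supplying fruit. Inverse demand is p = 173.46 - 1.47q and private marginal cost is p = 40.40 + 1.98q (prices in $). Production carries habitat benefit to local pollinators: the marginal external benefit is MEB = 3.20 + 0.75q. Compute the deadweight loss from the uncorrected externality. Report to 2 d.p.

Market equilibrium (private): 40.40 + 1.98q = 173.46 - 1.47q → q_m = 38.5681.
Social marginal cost = private MC − MEB = 37.20 + 1.23q.
Set SMC = demand: 37.20 + 1.23q = 173.46 - 1.47q → q* = 50.4667.
The welfare-loss triangle has base |q_m − q*| and height MEB(q_m) (the vertical gap between SMC and demand is zero at q* and MEB at q_m).
DWL = ½ × 11.8986 × 32.1261 = 191.1278.

DWL = $191.13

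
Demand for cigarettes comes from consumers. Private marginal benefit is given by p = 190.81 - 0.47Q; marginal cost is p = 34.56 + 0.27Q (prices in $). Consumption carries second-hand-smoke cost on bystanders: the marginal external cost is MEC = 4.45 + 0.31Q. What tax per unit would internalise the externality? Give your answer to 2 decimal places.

tax = $49.27 per unit

Social marginal benefit = demand − MEC = 186.36 - 0.78Q.
Set SMB = MC: 186.36 - 0.78Q = 34.56 + 0.27Q → Q* = 144.5714.
The Pigouvian tax equals MEC at Q*: 4.45 + 0.31×144.5714 = 49.2671.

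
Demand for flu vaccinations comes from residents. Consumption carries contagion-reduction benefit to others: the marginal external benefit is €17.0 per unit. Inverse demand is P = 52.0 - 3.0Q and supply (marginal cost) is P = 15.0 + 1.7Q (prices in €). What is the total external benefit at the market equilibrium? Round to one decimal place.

€133.8

Market equilibrium (private): 15.0 + 1.7Q = 52.0 - 3.0Q → Q_m = 7.8723.
Total external benefit = MEB × Q_m = 17.0 × 7.8723 = 133.8291.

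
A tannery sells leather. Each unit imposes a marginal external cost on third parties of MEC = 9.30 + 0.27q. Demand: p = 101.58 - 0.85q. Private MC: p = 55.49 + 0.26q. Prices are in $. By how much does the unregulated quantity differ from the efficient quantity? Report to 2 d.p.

14.86 units

Market equilibrium (private): 55.49 + 0.26q = 101.58 - 0.85q → q_m = 41.5225.
Social marginal cost = private MC + MEC = 64.79 + 0.53q.
Set SMC = demand: 64.79 + 0.53q = 101.58 - 0.85q → q* = 26.6594.
Gap = |41.5225 − 26.6594| = 14.8631.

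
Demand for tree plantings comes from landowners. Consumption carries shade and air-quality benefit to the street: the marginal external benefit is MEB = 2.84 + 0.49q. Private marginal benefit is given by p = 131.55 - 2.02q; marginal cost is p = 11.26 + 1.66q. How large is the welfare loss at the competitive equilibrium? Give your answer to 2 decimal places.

DWL = 55.73

Market equilibrium (private): 11.26 + 1.66q = 131.55 - 2.02q → q_m = 32.6875.
Social marginal benefit = demand + MEB = 134.39 - 1.53q.
Set SMB = MC: 134.39 - 1.53q = 11.26 + 1.66q → q* = 38.5987.
The welfare-loss triangle has base |q_m − q*| and height MEB(q_m) (the vertical gap between SMB and MC is zero at q* and MEB at q_m).
DWL = ½ × 5.9112 × 18.8569 = 55.7335.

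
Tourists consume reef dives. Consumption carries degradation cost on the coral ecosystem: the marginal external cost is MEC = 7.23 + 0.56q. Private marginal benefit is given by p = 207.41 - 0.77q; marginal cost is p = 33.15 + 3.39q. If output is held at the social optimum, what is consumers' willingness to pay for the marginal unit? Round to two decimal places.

P = 180.16

Social marginal benefit = demand − MEC = 200.18 - 1.33q.
Set SMB = MC: 200.18 - 1.33q = 33.15 + 3.39q → q* = 35.3877.
Consumer price on the demand curve at q*: 207.41 − 0.77×35.3877 = 180.1615.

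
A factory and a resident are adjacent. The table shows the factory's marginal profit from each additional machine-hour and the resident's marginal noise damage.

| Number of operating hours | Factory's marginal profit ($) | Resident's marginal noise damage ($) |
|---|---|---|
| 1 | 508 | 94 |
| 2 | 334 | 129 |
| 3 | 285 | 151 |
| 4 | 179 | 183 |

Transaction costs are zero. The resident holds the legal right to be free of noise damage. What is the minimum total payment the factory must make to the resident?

Efficient level: marginal profit ≥ marginal noise damage through level 3, so k* = 3.
With the resident holding the right, the factory must at least compensate total damage at k*: 94 + 129 + 151 = 374.

$374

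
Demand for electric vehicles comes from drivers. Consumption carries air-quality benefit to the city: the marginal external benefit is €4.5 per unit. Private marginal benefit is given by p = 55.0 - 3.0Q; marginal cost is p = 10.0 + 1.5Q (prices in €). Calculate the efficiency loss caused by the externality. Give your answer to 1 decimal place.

Market equilibrium (private): 10.0 + 1.5Q = 55.0 - 3.0Q → Q_m = 10.0000.
Social marginal benefit = demand + MEB = 59.5 - 3.0Q.
Set SMB = MC: 59.5 - 3.0Q = 10.0 + 1.5Q → Q* = 11.0000.
Between Q* and Q_m the wedge SMB − MC runs linearly from 0 to MEB(Q_m), so the loss is a triangle.
DWL = ½ × 1.0000 × 4.5000 = 2.2500.

DWL = €2.3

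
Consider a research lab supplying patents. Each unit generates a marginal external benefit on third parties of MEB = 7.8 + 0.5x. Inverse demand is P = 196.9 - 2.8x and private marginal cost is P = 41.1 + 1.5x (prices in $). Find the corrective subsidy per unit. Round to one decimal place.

subsidy = $29.3 per unit

Social marginal cost = private MC − MEB = 33.3 + x.
Set SMC = demand: 33.3 + x = 196.9 - 2.8x → x* = 43.0526.
The Pigouvian subsidy equals MEB at x*: 7.8 + 0.5×43.0526 = 29.3263.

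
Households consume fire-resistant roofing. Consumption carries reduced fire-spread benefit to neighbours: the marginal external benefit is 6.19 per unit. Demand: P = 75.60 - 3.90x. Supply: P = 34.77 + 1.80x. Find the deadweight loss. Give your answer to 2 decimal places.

DWL = 3.36

Market equilibrium (private): 34.77 + 1.80x = 75.60 - 3.90x → x_m = 7.1632.
Social marginal benefit = demand + MEB = 81.79 - 3.90x.
Set SMB = MC: 81.79 - 3.90x = 34.77 + 1.80x → x* = 8.2491.
The welfare-loss triangle has base |x_m − x*| and height MEB(x_m) (the vertical gap between SMB and MC is zero at x* and MEB at x_m).
DWL = ½ × 1.0859 × 6.1900 = 3.3609.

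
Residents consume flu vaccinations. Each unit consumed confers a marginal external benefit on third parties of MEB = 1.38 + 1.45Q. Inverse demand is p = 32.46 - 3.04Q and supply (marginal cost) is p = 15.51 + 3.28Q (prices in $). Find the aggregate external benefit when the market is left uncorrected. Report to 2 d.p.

Market equilibrium (private): 15.51 + 3.28Q = 32.46 - 3.04Q → Q_m = 2.6820.
Total external benefit = ∫₀^{Q_m} (1.38 + 1.45Q) dQ = 1.38×2.6820 + ½×1.45×2.6820² = 8.9162.

$8.92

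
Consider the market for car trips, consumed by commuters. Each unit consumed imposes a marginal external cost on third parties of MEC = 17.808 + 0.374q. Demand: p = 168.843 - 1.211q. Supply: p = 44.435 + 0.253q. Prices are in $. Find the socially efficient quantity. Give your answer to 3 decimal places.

Social marginal benefit = demand − MEC = 151.035 - 1.585q.
Set SMB = MC: 151.035 - 1.585q = 44.435 + 0.253q → q* = 57.9978.

q* = 57.998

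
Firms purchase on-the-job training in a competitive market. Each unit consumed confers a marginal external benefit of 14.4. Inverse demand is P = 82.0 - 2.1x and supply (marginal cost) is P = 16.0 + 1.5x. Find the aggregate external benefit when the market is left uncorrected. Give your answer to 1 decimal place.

264.0

Market equilibrium (private): 16.0 + 1.5x = 82.0 - 2.1x → x_m = 18.3333.
Total external benefit = MEB × x_m = 14.4 × 18.3333 = 263.9995.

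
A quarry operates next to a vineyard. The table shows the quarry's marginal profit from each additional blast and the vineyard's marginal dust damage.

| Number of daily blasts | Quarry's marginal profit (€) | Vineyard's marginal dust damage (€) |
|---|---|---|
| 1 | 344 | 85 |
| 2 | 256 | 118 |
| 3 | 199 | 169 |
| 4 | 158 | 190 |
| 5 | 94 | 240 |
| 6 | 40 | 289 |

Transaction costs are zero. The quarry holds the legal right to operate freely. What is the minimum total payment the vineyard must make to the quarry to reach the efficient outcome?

€292

Left alone the quarry would choose level 6 (marginal profit stays positive).
Efficient level: k* = 3 (marginal profit ≥ marginal dust damage through 3).
The vineyard must at least cover the quarry's forgone profit from cutting 6→3: 158 + 94 + 40 = 292.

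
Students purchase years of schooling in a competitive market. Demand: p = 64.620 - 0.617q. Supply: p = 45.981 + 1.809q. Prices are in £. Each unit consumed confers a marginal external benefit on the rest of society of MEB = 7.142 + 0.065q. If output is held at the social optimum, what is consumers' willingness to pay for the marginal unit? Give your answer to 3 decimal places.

Social marginal benefit = demand + MEB = 71.762 - 0.552q.
Set SMB = MC: 71.762 - 0.552q = 45.981 + 1.809q → q* = 10.9195.
Consumer price on the demand curve at q*: 64.620 − 0.617×10.9195 = 57.8827.

P = £57.883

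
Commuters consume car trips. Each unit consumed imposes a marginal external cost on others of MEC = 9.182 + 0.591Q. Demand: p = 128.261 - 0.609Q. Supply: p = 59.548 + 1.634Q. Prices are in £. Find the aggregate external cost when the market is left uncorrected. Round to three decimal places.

£558.602

Market equilibrium (private): 59.548 + 1.634Q = 128.261 - 0.609Q → Q_m = 30.6344.
Total external cost = ∫₀^{Q_m} (9.182 + 0.591Q) dQ = 9.182×30.6344 + ½×0.591×30.6344² = 558.6019.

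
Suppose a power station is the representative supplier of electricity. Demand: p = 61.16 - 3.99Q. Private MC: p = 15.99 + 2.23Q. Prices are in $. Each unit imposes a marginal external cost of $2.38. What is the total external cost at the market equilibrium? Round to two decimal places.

$17.28

Market equilibrium (private): 15.99 + 2.23Q = 61.16 - 3.99Q → Q_m = 7.2621.
Total external cost = MEC × Q_m = 2.38 × 7.2621 = 17.2838.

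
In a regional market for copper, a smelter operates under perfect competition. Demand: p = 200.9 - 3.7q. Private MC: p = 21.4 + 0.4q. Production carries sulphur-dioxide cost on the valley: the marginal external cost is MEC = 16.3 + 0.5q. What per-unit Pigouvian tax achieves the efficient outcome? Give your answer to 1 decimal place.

tax = 34.0 per unit

Social marginal cost = private MC + MEC = 37.7 + 0.9q.
Set SMC = demand: 37.7 + 0.9q = 200.9 - 3.7q → q* = 35.4783.
The Pigouvian tax equals MEC at q*: 16.3 + 0.5×35.4783 = 34.0392.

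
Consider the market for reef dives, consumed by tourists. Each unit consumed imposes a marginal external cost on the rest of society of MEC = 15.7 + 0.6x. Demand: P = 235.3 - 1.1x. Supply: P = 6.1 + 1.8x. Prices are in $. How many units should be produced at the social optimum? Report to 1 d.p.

Social marginal benefit = demand − MEC = 219.6 - 1.7x.
Set SMB = MC: 219.6 - 1.7x = 6.1 + 1.8x → x* = 61.0000.

x* = 61.0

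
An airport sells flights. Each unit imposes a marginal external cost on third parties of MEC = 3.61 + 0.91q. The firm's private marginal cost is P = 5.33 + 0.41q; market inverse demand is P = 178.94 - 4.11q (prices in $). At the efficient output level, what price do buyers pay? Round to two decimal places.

P = $50.27

Social marginal cost = private MC + MEC = 8.94 + 1.32q.
Set SMC = demand: 8.94 + 1.32q = 178.94 - 4.11q → q* = 31.3076.
Consumer price on the demand curve at q*: 178.94 − 4.11×31.3076 = 50.2658.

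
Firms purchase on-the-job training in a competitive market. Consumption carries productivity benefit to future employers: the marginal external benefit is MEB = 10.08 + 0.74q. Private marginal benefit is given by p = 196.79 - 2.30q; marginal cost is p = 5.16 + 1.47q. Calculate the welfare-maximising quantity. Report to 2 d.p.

q* = 66.57

Social marginal benefit = demand + MEB = 206.87 - 1.56q.
Set SMB = MC: 206.87 - 1.56q = 5.16 + 1.47q → q* = 66.5710.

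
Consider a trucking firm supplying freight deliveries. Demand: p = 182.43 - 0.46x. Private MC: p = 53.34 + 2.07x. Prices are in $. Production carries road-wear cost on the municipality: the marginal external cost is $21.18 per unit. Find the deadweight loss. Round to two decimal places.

DWL = $88.65

Market equilibrium (private): 53.34 + 2.07x = 182.43 - 0.46x → x_m = 51.0237.
Social marginal cost = private MC + MEC = 74.52 + 2.07x.
Set SMC = demand: 74.52 + 2.07x = 182.43 - 0.46x → x* = 42.6522.
The welfare-loss triangle has base |x_m − x*| and height MEC(x_m) (the vertical gap between SMC and demand is zero at x* and MEC at x_m).
DWL = ½ × 8.3715 × 21.1800 = 88.6542.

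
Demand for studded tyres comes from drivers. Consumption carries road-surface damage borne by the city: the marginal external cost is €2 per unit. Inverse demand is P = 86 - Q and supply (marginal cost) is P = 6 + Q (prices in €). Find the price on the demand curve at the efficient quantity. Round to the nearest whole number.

Social marginal benefit = demand − MEC = 84 - Q.
Set SMB = MC: 84 - Q = 6 + Q → Q* = 39.0000.
Consumer price on the demand curve at Q*: 86 − 1×39.0000 = 47.0000.

P = €47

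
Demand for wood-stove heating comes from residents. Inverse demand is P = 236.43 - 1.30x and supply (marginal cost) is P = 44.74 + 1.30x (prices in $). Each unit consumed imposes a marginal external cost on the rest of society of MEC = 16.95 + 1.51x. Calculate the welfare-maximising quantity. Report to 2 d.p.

x* = 42.52

Social marginal benefit = demand − MEC = 219.48 - 2.81x.
Set SMB = MC: 219.48 - 2.81x = 44.74 + 1.30x → x* = 42.5158.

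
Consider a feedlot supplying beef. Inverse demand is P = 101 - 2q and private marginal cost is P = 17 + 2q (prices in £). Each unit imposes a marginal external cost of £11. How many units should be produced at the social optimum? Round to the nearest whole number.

q* = 18

Social marginal cost = private MC + MEC = 28 + 2q.
Set SMC = demand: 28 + 2q = 101 - 2q → q* = 18.2500.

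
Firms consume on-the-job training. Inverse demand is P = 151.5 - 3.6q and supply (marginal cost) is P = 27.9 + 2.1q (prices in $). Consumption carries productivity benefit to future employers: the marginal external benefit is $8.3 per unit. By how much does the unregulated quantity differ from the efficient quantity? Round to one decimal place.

Market equilibrium (private): 27.9 + 2.1q = 151.5 - 3.6q → q_m = 21.6842.
Social marginal benefit = demand + MEB = 159.8 - 3.6q.
Set SMB = MC: 159.8 - 3.6q = 27.9 + 2.1q → q* = 23.1404.
Gap = |21.6842 − 23.1404| = 1.4562.

1.5 units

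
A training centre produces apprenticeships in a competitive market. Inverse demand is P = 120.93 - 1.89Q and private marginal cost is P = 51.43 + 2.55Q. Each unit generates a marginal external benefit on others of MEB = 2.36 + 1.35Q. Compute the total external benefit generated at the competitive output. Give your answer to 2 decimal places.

Market equilibrium (private): 51.43 + 2.55Q = 120.93 - 1.89Q → Q_m = 15.6532.
Total external benefit = ∫₀^{Q_m} (2.36 + 1.35Q) dQ = 2.36×15.6532 + ½×1.35×15.6532² = 202.3319.

202.33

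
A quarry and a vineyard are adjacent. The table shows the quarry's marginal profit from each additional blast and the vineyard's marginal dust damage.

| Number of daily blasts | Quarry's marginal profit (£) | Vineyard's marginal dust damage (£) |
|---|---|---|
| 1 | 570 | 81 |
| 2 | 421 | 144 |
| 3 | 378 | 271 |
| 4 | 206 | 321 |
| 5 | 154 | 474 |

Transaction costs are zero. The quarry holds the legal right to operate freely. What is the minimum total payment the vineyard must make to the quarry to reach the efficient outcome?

£360

Left alone the quarry would choose level 5 (marginal profit stays positive).
Efficient level: k* = 3 (marginal profit ≥ marginal dust damage through 3).
The vineyard must at least cover the quarry's forgone profit from cutting 5→3: 206 + 154 = 360.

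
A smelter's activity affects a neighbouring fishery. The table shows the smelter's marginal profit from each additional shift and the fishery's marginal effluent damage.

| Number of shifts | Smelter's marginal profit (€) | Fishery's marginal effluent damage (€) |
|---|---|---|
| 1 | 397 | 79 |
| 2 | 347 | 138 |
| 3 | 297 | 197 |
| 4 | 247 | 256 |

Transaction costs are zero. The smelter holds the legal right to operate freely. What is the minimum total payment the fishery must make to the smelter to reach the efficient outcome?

Left alone the smelter would choose level 4 (marginal profit stays positive).
Efficient level: k* = 3 (marginal profit ≥ marginal effluent damage through 3).
The fishery must at least cover the smelter's forgone profit from cutting 4→3: 247 = 247.

€247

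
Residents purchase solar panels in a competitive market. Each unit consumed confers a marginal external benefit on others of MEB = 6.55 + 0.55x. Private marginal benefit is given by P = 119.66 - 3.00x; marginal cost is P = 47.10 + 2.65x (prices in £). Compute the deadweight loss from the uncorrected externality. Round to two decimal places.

DWL = £18.17

Market equilibrium (private): 47.10 + 2.65x = 119.66 - 3.00x → x_m = 12.8425.
Social marginal benefit = demand + MEB = 126.21 - 2.45x.
Set SMB = MC: 126.21 - 2.45x = 47.10 + 2.65x → x* = 15.5118.
Between x* and x_m the wedge SMB − MC runs linearly from 0 to MEB(x_m), so the loss is a triangle.
DWL = ½ × 2.6693 × 13.6134 = 18.1691.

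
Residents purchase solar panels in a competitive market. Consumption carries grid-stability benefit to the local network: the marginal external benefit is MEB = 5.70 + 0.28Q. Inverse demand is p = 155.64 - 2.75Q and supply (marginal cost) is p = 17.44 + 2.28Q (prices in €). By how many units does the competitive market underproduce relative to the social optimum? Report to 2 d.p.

2.82 units

Market equilibrium (private): 17.44 + 2.28Q = 155.64 - 2.75Q → Q_m = 27.4751.
Social marginal benefit = demand + MEB = 161.34 - 2.47Q.
Set SMB = MC: 161.34 - 2.47Q = 17.44 + 2.28Q → Q* = 30.2947.
Gap = |27.4751 − 30.2947| = 2.8196.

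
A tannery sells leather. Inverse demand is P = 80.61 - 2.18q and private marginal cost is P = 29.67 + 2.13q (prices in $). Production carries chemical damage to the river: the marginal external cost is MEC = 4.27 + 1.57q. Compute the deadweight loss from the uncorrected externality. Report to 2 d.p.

DWL = $44.30

Market equilibrium (private): 29.67 + 2.13q = 80.61 - 2.18q → q_m = 11.8190.
Social marginal cost = private MC + MEC = 33.94 + 3.70q.
Set SMC = demand: 33.94 + 3.70q = 80.61 - 2.18q → q* = 7.9371.
The loss is the area between SMC and demand from q* to q_m; with linear curves that's a triangle of height MEC(q_m).
DWL = ½ × 3.8819 × 22.8259 = 44.3039.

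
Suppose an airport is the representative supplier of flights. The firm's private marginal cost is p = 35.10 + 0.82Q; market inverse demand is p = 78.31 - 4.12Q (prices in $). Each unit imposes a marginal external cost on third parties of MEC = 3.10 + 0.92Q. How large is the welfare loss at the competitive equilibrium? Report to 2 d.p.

Market equilibrium (private): 35.10 + 0.82Q = 78.31 - 4.12Q → Q_m = 8.7470.
Social marginal cost = private MC + MEC = 38.20 + 1.74Q.
Set SMC = demand: 38.20 + 1.74Q = 78.31 - 4.12Q → Q* = 6.8447.
Height of the DWL triangle at Q_m is SMC(Q_m) − demand(Q_m) = MEC(Q_m) = 11.1472.
DWL = ½ × 1.9023 × 11.1472 = 10.6027.

DWL = $10.60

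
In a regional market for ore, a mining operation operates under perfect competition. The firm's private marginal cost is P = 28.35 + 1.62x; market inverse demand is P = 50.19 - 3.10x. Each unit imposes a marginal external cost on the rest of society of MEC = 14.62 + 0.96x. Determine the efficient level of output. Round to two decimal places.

x* = 1.27

Social marginal cost = private MC + MEC = 42.97 + 2.58x.
Set SMC = demand: 42.97 + 2.58x = 50.19 - 3.10x → x* = 1.2711.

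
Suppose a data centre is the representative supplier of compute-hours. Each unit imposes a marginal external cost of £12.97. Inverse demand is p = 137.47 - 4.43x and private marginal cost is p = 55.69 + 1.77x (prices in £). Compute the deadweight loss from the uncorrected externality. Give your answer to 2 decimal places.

Market equilibrium (private): 55.69 + 1.77x = 137.47 - 4.43x → x_m = 13.1903.
Social marginal cost = private MC + MEC = 68.66 + 1.77x.
Set SMC = demand: 68.66 + 1.77x = 137.47 - 4.43x → x* = 11.0984.
The welfare-loss triangle has base |x_m − x*| and height MEC(x_m) (the vertical gap between SMC and demand is zero at x* and MEC at x_m).
DWL = ½ × 2.0919 × 12.9700 = 13.5660.

DWL = £13.57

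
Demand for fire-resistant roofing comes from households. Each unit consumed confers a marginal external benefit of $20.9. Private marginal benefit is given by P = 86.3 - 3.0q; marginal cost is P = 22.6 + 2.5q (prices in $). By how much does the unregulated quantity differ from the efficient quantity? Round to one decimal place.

3.8 units

Market equilibrium (private): 22.6 + 2.5q = 86.3 - 3.0q → q_m = 11.5818.
Social marginal benefit = demand + MEB = 107.2 - 3.0q.
Set SMB = MC: 107.2 - 3.0q = 22.6 + 2.5q → q* = 15.3818.
Gap = |11.5818 − 15.3818| = 3.8000.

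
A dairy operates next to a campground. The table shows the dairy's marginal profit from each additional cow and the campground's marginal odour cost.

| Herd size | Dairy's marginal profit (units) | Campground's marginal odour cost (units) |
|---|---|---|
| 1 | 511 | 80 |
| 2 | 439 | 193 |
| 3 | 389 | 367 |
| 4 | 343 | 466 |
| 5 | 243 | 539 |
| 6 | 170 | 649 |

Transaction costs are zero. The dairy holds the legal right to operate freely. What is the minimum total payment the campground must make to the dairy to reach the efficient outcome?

756

Left alone the dairy would choose level 6 (marginal profit stays positive).
Efficient level: k* = 3 (marginal profit ≥ marginal odour cost through 3).
The campground must at least cover the dairy's forgone profit from cutting 6→3: 343 + 243 + 170 = 756.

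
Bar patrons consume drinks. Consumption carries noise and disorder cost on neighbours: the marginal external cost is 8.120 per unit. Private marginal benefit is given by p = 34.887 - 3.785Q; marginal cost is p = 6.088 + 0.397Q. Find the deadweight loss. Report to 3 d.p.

Market equilibrium (private): 6.088 + 0.397Q = 34.887 - 3.785Q → Q_m = 6.8864.
Social marginal benefit = demand − MEC = 26.767 - 3.785Q.
Set SMB = MC: 26.767 - 3.785Q = 6.088 + 0.397Q → Q* = 4.9448.
Between Q* and Q_m the wedge MC − SMB runs linearly from 0 to MEC(Q_m), so the loss is a triangle.
DWL = ½ × 1.9416 × 8.1200 = 7.8829.

DWL = 7.883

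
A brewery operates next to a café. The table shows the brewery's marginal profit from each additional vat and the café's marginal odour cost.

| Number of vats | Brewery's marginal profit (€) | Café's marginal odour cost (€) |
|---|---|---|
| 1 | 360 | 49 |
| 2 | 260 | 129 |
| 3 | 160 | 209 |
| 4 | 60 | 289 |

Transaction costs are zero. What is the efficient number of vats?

Bargaining reaches the level where marginal profit last exceeds marginal odour cost.
That holds through level 2 (260 ≥ 129) but not at 3 (160 < 209).

2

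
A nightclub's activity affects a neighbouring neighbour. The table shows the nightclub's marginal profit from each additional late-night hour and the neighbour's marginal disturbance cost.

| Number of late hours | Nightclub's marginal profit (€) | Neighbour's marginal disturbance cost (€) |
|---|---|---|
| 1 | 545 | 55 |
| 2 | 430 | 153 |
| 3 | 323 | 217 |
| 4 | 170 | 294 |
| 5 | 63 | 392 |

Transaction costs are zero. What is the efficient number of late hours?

3

Bargaining reaches the level where marginal profit last exceeds marginal disturbance cost.
That holds through level 3 (323 ≥ 217) but not at 4 (170 < 294).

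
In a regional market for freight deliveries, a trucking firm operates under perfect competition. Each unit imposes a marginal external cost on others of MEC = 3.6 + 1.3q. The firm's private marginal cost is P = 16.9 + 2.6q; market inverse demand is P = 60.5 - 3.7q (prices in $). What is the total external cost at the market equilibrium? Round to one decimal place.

Market equilibrium (private): 16.9 + 2.6q = 60.5 - 3.7q → q_m = 6.9206.
Total external cost = ∫₀^{q_m} (3.6 + 1.3q) dq = 3.6×6.9206 + ½×1.3×6.9206² = 56.0457.

$56.0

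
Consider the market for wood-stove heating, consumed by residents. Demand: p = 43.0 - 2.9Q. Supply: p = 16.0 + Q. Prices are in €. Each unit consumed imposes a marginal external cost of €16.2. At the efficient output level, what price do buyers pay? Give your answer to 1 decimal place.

P = €35.0

Social marginal benefit = demand − MEC = 26.8 - 2.9Q.
Set SMB = MC: 26.8 - 2.9Q = 16.0 + Q → Q* = 2.7692.
Consumer price on the demand curve at Q*: 43.0 − 2.9×2.7692 = 34.9693.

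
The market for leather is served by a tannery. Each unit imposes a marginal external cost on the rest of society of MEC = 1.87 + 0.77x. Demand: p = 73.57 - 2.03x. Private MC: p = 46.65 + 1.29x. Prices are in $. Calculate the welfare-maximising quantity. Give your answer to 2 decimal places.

x* = 6.12

Social marginal cost = private MC + MEC = 48.52 + 2.06x.
Set SMC = demand: 48.52 + 2.06x = 73.57 - 2.03x → x* = 6.1247.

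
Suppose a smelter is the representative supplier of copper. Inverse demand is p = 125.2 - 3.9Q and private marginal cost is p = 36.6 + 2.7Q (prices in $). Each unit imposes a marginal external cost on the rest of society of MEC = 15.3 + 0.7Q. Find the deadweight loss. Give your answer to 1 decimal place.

Market equilibrium (private): 36.6 + 2.7Q = 125.2 - 3.9Q → Q_m = 13.4242.
Social marginal cost = private MC + MEC = 51.9 + 3.4Q.
Set SMC = demand: 51.9 + 3.4Q = 125.2 - 3.9Q → Q* = 10.0411.
Between Q* and Q_m the wedge SMC − demand runs linearly from 0 to MEC(Q_m), so the loss is a triangle.
DWL = ½ × 3.3831 × 24.6970 = 41.7762.

DWL = $41.8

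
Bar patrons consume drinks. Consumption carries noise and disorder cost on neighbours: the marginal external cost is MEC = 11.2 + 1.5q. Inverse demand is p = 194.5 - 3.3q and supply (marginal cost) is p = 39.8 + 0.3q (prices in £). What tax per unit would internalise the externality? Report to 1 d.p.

Social marginal benefit = demand − MEC = 183.3 - 4.8q.
Set SMB = MC: 183.3 - 4.8q = 39.8 + 0.3q → q* = 28.1373.
The Pigouvian tax equals MEC at q*: 11.2 + 1.5×28.1373 = 53.4060.

tax = £53.4 per unit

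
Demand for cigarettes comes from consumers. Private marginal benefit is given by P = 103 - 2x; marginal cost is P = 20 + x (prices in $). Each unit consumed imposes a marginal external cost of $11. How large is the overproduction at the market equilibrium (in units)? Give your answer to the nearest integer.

4 units

Market equilibrium (private): 20 + x = 103 - 2x → x_m = 27.6667.
Social marginal benefit = demand − MEC = 92 - 2x.
Set SMB = MC: 92 - 2x = 20 + x → x* = 24.0000.
Gap = |27.6667 − 24.0000| = 3.6667.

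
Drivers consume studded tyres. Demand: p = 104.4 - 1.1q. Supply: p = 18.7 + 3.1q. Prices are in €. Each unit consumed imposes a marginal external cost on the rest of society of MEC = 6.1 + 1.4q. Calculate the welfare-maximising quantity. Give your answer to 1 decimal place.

Social marginal benefit = demand − MEC = 98.3 - 2.5q.
Set SMB = MC: 98.3 - 2.5q = 18.7 + 3.1q → q* = 14.2143.

q* = 14.2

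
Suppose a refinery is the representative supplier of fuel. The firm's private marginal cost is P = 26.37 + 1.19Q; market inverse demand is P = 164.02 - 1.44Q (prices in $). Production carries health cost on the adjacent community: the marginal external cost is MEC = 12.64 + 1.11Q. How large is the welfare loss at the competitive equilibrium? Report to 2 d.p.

Market equilibrium (private): 26.37 + 1.19Q = 164.02 - 1.44Q → Q_m = 52.3384.
Social marginal cost = private MC + MEC = 39.01 + 2.30Q.
Set SMC = demand: 39.01 + 2.30Q = 164.02 - 1.44Q → Q* = 33.4251.
Between Q* and Q_m the wedge SMC − demand runs linearly from 0 to MEC(Q_m), so the loss is a triangle.
DWL = ½ × 18.9133 × 70.7356 = 668.9218.

DWL = $668.92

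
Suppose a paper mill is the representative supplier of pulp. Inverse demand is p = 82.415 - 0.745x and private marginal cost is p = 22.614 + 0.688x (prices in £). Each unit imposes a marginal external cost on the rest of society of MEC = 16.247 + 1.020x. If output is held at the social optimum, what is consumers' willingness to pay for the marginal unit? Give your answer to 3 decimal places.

Social marginal cost = private MC + MEC = 38.861 + 1.708x.
Set SMC = demand: 38.861 + 1.708x = 82.415 - 0.745x → x* = 17.7554.
Consumer price on the demand curve at x*: 82.415 − 0.745×17.7554 = 69.1872.

P = £69.187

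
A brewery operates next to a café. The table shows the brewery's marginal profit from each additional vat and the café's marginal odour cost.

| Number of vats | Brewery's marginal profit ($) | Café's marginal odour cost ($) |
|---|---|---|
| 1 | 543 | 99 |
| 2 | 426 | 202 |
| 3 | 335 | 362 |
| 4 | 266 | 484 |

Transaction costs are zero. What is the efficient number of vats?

2

Bargaining reaches the level where marginal profit last exceeds marginal odour cost.
That holds through level 2 (426 ≥ 202) but not at 3 (335 < 362).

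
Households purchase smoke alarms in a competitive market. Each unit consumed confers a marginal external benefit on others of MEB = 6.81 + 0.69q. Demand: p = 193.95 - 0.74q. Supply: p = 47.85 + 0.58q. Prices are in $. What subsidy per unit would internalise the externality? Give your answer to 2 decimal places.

Social marginal benefit = demand + MEB = 200.76 - 0.05q.
Set SMB = MC: 200.76 - 0.05q = 47.85 + 0.58q → q* = 242.7143.
The Pigouvian subsidy equals MEB at q*: 6.81 + 0.69×242.7143 = 174.2829.

subsidy = $174.28 per unit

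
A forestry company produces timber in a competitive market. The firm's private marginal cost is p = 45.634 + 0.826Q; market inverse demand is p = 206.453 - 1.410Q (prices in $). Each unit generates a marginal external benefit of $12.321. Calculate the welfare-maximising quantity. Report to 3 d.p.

Q* = 77.433

Social marginal cost = private MC − MEB = 33.313 + 0.826Q.
Set SMC = demand: 33.313 + 0.826Q = 206.453 - 1.410Q → Q* = 77.4329.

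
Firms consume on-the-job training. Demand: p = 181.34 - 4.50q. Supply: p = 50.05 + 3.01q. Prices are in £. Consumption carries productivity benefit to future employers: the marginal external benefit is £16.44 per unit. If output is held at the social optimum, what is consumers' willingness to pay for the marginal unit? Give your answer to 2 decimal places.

Social marginal benefit = demand + MEB = 197.78 - 4.50q.
Set SMB = MC: 197.78 - 4.50q = 50.05 + 3.01q → q* = 19.6711.
Consumer price on the demand curve at q*: 181.34 − 4.50×19.6711 = 92.8201.

P = £92.82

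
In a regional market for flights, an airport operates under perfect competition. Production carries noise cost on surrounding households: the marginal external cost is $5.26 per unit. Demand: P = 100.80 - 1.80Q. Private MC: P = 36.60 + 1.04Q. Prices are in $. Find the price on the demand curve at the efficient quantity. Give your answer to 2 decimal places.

Social marginal cost = private MC + MEC = 41.86 + 1.04Q.
Set SMC = demand: 41.86 + 1.04Q = 100.80 - 1.80Q → Q* = 20.7535.
Consumer price on the demand curve at Q*: 100.80 − 1.80×20.7535 = 63.4437.

P = $63.44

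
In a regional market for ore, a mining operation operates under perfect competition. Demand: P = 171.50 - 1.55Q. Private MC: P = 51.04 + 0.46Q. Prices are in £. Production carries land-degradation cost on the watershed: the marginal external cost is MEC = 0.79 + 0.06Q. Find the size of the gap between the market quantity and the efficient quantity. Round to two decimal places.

Market equilibrium (private): 51.04 + 0.46Q = 171.50 - 1.55Q → Q_m = 59.9303.
Social marginal cost = private MC + MEC = 51.83 + 0.52Q.
Set SMC = demand: 51.83 + 0.52Q = 171.50 - 1.55Q → Q* = 57.8116.
Gap = |59.9303 − 57.8116| = 2.1187.

2.12 units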